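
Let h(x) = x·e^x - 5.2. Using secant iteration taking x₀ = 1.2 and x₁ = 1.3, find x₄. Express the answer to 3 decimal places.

1.349

h(1.2) = -1.21586, h(1.3) = -0.42991
x₂ = 1.30000 − (-0.42991)·(1.30000 − 1.20000) / (-0.42991 − (-1.21586)) = 1.30000 − (-0.04299)/(0.78595) = 1.35470
h(1.35470) = 0.05028
x₃ = 1.35470 − 0.05028·(1.35470 − 1.30000) / (0.05028 − (-0.42991)) = 1.35470 − (0.00275)/(0.48019) = 1.34897
h(1.34897) = -0.00178
x₄ = 1.34897 − (-0.00178)·(1.34897 − 1.35470) / (-0.00178 − 0.05028) = 1.34897 − (0.00001)/(-0.05205) = 1.34917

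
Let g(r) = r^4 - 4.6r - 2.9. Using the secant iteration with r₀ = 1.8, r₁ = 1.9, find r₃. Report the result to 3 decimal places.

g(1.8) = -0.68240, g(1.9) = 1.39210
r₂ = 1.90000 − 1.39210·(1.90000 − 1.80000) / (1.39210 − (-0.68240)) = 1.90000 − (0.13921)/(2.07450) = 1.83289
g(1.83289) = -0.04506
r₃ = 1.83289 − (-0.04506)·(1.83289 − 1.90000) / (-0.04506 − 1.39210) = 1.83289 − (0.00302)/(-1.43716) = 1.83500

1.835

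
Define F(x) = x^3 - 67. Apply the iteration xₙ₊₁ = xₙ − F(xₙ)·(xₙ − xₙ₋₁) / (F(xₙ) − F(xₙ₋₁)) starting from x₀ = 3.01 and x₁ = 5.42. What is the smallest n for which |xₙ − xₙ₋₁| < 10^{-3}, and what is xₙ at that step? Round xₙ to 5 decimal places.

F(3.01) = -39.7290990, F(5.42) = 92.2200880
x₂ = 5.4200000 − 92.2200880·(2.4100000)/(131.9491870) = 3.7356364;  |Δ| = 1.6843636
F(3.7356364) = -14.8692727
x₃ = 3.7356364 − (-14.8692727)·(-1.6843636)/(-107.0893607) = 3.9695089;  |Δ| = 0.2338726
F(3.9695089) = -4.4524437
x₄ = 3.9695089 − (-4.4524437)·(0.2338726)/(10.4168290) = 4.0694726;  |Δ| = 0.0999637
F(4.0694726) = 0.3929366
x₅ = 4.0694726 − 0.3929366·(0.0999637)/(4.8453803) = 4.0613660;  |Δ| = 0.0081066
F(4.0613660) = -0.0090105
x₆ = 4.0613660 − (-0.0090105)·(-0.0081066)/(-0.4019470) = 4.0615477;  |Δ| = 0.0001817
|x₆ − x₅| = 0.0001817 < 10^{-3}

n = 6, xₙ = 4.06155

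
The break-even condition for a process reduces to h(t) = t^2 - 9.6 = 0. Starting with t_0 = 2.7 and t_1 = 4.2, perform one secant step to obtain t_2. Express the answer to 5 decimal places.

h(2.7) = -2.3100000, h(4.2) = 8.0400000
t_2 = 4.2000000 − 8.0400000·(4.2000000 − 2.7000000) / (8.0400000 − (-2.3100000)) = 4.2000000 − (12.0600000)/(10.3500000) = 3.0347826

3.03478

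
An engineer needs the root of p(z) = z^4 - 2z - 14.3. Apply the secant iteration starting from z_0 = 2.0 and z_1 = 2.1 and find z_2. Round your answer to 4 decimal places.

2.0708

p(2.0) = -2.300000, p(2.1) = 0.948100
z_2 = 2.100000 − 0.948100·(2.100000 − 2.000000) / (0.948100 − (-2.300000)) = 2.100000 − (0.094810)/(3.248100) = 2.070811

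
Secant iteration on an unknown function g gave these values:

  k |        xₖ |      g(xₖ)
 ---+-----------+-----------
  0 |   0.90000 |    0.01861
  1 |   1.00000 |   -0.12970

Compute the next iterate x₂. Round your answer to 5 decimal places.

0.91255

x₂ = 1.00000 − (-0.12970)·(1.00000 − 0.90000) / (-0.12970 − 0.01861)
   = 1.00000 − (-0.0129700)/(-0.1483100) = 0.9125480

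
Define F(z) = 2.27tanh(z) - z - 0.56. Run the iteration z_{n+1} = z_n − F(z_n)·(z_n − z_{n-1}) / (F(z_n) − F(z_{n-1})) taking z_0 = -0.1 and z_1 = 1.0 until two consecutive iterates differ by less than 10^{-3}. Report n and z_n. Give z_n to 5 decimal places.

n = 8, z_n = 0.51422

F(-0.1) = -0.6862463, F(1.0) = 0.1688187
z_2 = 1.0000000 − 0.1688187·(1.1000000)/(0.8550651) = 0.7828228;  |Δ| = 0.2171772
F(0.7828228) = 0.1424925
z_3 = 0.7828228 − 0.1424925·(-0.2171772)/(-0.0263262) = -0.3926655;  |Δ| = 1.1754883
F(-0.3926655) = -1.0155333
z_4 = -0.3926655 − (-1.0155333)·(-1.1754883)/(-1.1580258) = 0.6381816;  |Δ| = 1.0308470
F(0.6381816) = 0.0813269
z_5 = 0.6381816 − 0.0813269·(1.0308470)/(1.0968602) = 0.5617492;  |Δ| = 0.0764324
F(0.5617492) = 0.0343030
z_6 = 0.5617492 − 0.0343030·(-0.0764324)/(-0.0470239) = 0.5059932;  |Δ| = 0.0557560
F(0.5059932) = -0.0063176
z_7 = 0.5059932 − (-0.0063176)·(-0.0557560)/(-0.0406207) = 0.5146648;  |Δ| = 0.0086716
F(0.5146648) = 0.0003432
z_8 = 0.5146648 − 0.0003432·(0.0086716)/(0.0066608) = 0.5142180;  |Δ| = 0.0004468
|z_8 − z_7| = 0.0004468 < 10^{-3}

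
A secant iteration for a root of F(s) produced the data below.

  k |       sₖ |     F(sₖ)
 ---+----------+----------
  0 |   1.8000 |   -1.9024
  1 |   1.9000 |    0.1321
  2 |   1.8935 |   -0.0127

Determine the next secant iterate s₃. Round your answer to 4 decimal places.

1.8941

s₃ = 1.8935 − (-0.0127)·(1.8935 − 1.9000) / (-0.0127 − 0.1321)
   = 1.8935 − (0.000083)/(-0.144800) = 1.894070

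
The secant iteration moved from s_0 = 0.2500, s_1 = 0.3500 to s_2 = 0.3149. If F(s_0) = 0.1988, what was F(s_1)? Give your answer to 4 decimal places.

-0.1075

The secant line through (0.2500, 0.1988) and (0.3500, F(s_1)) crosses zero at s_2 = 0.3149.
So (0.2500, 0.1988), (0.3500, F(s_1)), (0.3149, 0) are collinear:
F(s_1) = 0.1988 · (0.3500 − 0.3149) / (0.2500 − 0.3149) = 0.1988 · (0.035100)/(-0.064900) = -0.107517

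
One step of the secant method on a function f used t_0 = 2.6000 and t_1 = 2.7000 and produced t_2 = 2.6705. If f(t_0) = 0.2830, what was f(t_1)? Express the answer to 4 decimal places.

The secant line through (2.6000, 0.2830) and (2.7000, f(t_1)) crosses zero at t_2 = 2.6705.
So (2.6000, 0.2830), (2.7000, f(t_1)), (2.6705, 0) are collinear:
f(t_1) = 0.2830 · (2.7000 − 2.6705) / (2.6000 − 2.6705) = 0.2830 · (0.029500)/(-0.070500) = -0.118418

-0.1184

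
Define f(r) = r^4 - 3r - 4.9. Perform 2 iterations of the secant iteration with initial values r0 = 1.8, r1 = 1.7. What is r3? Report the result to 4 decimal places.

f(1.8) = 0.197600, f(1.7) = -1.647900
r2 = 1.700000 − (-1.647900)·(1.700000 − 1.800000) / (-1.647900 − 0.197600) = 1.700000 − (0.164790)/(-1.845500) = 1.789293
f(1.789293) = -0.017835
r3 = 1.789293 − (-0.017835)·(1.789293 − 1.700000) / (-0.017835 − (-1.647900)) = 1.789293 − (-0.001593)/(1.630065) = 1.790270

1.7903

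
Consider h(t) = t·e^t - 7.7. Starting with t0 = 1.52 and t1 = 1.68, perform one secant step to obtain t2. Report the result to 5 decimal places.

1.57815

h(1.52) = -0.7502177, h(1.68) = 1.3141340
t2 = 1.6800000 − 1.3141340·(1.6800000 − 1.5200000) / (1.3141340 − (-0.7502177)) = 1.6800000 − (0.2102614)/(2.0643517) = 1.5781465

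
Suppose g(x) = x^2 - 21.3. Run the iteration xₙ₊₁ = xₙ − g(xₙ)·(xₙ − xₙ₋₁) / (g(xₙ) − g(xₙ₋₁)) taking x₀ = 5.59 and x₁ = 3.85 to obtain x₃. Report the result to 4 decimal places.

g(5.59) = 9.948100, g(3.85) = -6.477500
x₂ = 3.850000 − (-6.477500)·(3.850000 − 5.590000) / (-6.477500 − 9.948100) = 3.850000 − (11.270850)/(-16.425600) = 4.536176
g(4.536176) = -0.723109
x₃ = 4.536176 − (-0.723109)·(4.536176 − 3.850000) / (-0.723109 − (-6.477500)) = 4.536176 − (-0.496180)/(5.754391) = 4.622402

4.6224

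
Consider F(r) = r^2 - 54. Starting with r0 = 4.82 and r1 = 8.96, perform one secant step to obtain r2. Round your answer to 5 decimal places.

F(4.82) = -30.7676000, F(8.96) = 26.2816000
r2 = 8.9600000 − 26.2816000·(8.9600000 − 4.8200000) / (26.2816000 − (-30.7676000)) = 8.9600000 − (108.8058240)/(57.0492000) = 7.0527721

7.05277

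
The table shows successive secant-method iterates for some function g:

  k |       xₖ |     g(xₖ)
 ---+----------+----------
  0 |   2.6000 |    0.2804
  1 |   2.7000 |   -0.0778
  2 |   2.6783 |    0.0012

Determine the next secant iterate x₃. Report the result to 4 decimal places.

x₃ = 2.6783 − 0.0012·(2.6783 − 2.7000) / (0.0012 − (-0.0778))
   = 2.6783 − (-0.000026)/(0.079000) = 2.678630

2.6786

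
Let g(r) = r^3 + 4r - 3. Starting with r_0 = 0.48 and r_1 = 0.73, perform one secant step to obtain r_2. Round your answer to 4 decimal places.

g(0.48) = -0.969408, g(0.73) = 0.309017
r_2 = 0.730000 − 0.309017·(0.730000 − 0.480000) / (0.309017 − (-0.969408)) = 0.730000 − (0.077254)/(1.278425) = 0.669571

0.6696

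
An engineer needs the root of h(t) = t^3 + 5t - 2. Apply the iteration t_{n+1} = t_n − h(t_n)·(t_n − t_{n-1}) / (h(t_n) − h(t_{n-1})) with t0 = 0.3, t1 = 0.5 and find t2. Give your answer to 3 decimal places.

h(0.3) = -0.47300, h(0.5) = 0.62500
t2 = 0.50000 − 0.62500·(0.50000 − 0.30000) / (0.62500 − (-0.47300)) = 0.50000 − (0.12500)/(1.09800) = 0.38616

0.386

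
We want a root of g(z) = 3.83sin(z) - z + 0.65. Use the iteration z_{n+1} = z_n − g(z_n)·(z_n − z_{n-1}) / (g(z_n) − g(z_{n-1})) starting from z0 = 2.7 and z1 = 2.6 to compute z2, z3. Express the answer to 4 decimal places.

g(2.7) = -0.413135, g(2.6) = 0.024370
z2 = 2.600000 − 0.024370·(2.600000 − 2.700000) / (0.024370 − (-0.413135)) = 2.600000 − (-0.002437)/(0.437505) = 2.605570
g(2.605570) = 0.000488
z3 = 2.605570 − 0.000488·(2.605570 − 2.600000) / (0.000488 − 0.024370) = 2.605570 − (0.000003)/(-0.023882) = 2.605684

2.6056, 2.6057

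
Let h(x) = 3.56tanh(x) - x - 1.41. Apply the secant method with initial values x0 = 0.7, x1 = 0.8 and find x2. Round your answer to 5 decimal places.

0.66304

h(0.7) = 0.0415493, h(0.8) = 0.1539709
x2 = 0.8000000 − 0.1539709·(0.8000000 − 0.7000000) / (0.1539709 − 0.0415493) = 0.8000000 − (0.0153971)/(0.1124216) = 0.6630416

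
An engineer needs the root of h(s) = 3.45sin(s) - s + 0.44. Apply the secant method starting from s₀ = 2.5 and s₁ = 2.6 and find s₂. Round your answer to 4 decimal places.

2.5012

h(2.5) = 0.004729, h(2.6) = -0.381520
s₂ = 2.600000 − (-0.381520)·(2.600000 − 2.500000) / (-0.381520 − 0.004729) = 2.600000 − (-0.038152)/(-0.386249) = 2.501224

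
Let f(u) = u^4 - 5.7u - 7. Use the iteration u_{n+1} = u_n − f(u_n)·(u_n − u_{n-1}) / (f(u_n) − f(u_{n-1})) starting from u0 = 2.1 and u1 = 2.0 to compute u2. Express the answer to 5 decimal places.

f(2.1) = 0.4781000, f(2.0) = -2.4000000
u2 = 2.0000000 − (-2.4000000)·(2.0000000 − 2.1000000) / (-2.4000000 − 0.4781000) = 2.0000000 − (0.2400000)/(-2.8781000) = 2.0833883

2.08339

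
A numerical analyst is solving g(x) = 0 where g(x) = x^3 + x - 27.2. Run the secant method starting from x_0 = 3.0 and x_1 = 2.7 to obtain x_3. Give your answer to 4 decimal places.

g(3.0) = 2.800000, g(2.7) = -4.817000
x_2 = 2.700000 − (-4.817000)·(2.700000 − 3.000000) / (-4.817000 − 2.800000) = 2.700000 − (1.445100)/(-7.617000) = 2.889720
g(2.889720) = -0.179717
x_3 = 2.889720 − (-0.179717)·(2.889720 − 2.700000) / (-0.179717 − (-4.817000)) = 2.889720 − (-0.034096)/(4.637283) = 2.897073

2.8971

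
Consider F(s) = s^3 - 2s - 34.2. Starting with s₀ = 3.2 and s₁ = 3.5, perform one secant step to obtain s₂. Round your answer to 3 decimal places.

F(3.2) = -7.83200, F(3.5) = 1.67500
s₂ = 3.50000 − 1.67500·(3.50000 − 3.20000) / (1.67500 − (-7.83200)) = 3.50000 − (0.50250)/(9.50700) = 3.44714

3.447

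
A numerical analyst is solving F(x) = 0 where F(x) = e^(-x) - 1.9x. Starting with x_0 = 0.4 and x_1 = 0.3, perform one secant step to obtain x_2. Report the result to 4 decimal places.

F(0.4) = -0.089680, F(0.3) = 0.170818
x_2 = 0.300000 − 0.170818·(0.300000 − 0.400000) / (0.170818 − (-0.089680)) = 0.300000 − (-0.017082)/(0.260498) = 0.365574

0.3656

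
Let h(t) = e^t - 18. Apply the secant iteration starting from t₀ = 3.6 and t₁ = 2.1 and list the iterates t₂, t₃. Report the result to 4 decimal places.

2.6188, 3.0187

h(3.6) = 18.598234, h(2.1) = -9.833830
t₂ = 2.100000 − (-9.833830)·(2.100000 − 3.600000) / (-9.833830 − 18.598234) = 2.100000 − (14.750745)/(-28.432065) = 2.618807
h(2.618807) = -4.280658
t₃ = 2.618807 − (-4.280658)·(2.618807 − 2.100000) / (-4.280658 − (-9.833830)) = 2.618807 − (-2.220834)/(5.553172) = 3.018728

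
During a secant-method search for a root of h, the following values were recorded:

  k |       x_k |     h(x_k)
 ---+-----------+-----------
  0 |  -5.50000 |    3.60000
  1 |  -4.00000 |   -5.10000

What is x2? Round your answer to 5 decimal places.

x2 = -4.00000 − (-5.10000)·(-4.00000 − (-5.50000)) / (-5.10000 − 3.60000)
   = -4.00000 − (-7.6500000)/(-8.7000000) = -4.8793103

-4.87931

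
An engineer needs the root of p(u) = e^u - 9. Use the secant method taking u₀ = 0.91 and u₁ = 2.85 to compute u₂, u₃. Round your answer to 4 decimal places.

1.7639, 2.0640

p(0.91) = -6.515677, p(2.85) = 8.287782
u₂ = 2.850000 − 8.287782·(2.850000 − 0.910000) / (8.287782 − (-6.515677)) = 2.850000 − (16.078297)/(14.803459) = 1.763882
p(1.763882) = -3.164952
u₃ = 1.763882 − (-3.164952)·(1.763882 − 2.850000) / (-3.164952 − 8.287782) = 1.763882 − (3.437510)/(-11.452734) = 2.064030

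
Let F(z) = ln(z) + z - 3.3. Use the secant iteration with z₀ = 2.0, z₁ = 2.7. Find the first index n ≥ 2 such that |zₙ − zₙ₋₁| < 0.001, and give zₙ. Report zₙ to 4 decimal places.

n = 4, zₙ = 2.4173

F(2.0) = -0.606853, F(2.7) = 0.393252
z₂ = 2.700000 − 0.393252·(0.700000)/(1.000105) = 2.424753;  |Δ| = 0.275247
F(2.424753) = 0.010482
z₃ = 2.424753 − 0.010482·(-0.275247)/(-0.382770) = 2.417215;  |Δ| = 0.007538
F(2.417215) = -0.000169
z₄ = 2.417215 − (-0.000169)·(-0.007538)/(-0.010651) = 2.417335;  |Δ| = 0.000120
|z₄ − z₃| = 0.000120 < 0.001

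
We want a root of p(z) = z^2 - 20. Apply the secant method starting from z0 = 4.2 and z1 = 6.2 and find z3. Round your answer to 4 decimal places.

4.4648

p(4.2) = -2.360000, p(6.2) = 18.440000
z2 = 6.200000 − 18.440000·(6.200000 − 4.200000) / (18.440000 − (-2.360000)) = 6.200000 − (36.880000)/(20.800000) = 4.426923
p(4.426923) = -0.402352
z3 = 4.426923 − (-0.402352)·(4.426923 − 6.200000) / (-0.402352 − 18.440000) = 4.426923 − (0.713401)/(-18.842352) = 4.464785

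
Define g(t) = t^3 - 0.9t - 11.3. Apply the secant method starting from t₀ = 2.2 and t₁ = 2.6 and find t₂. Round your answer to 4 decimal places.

2.3603

g(2.2) = -2.632000, g(2.6) = 3.936000
t₂ = 2.600000 − 3.936000·(2.600000 − 2.200000) / (3.936000 − (-2.632000)) = 2.600000 − (1.574400)/(6.568000) = 2.360292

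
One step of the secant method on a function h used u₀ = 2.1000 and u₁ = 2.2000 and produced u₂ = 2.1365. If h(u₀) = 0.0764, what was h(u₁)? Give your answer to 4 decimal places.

The secant line through (2.1000, 0.0764) and (2.2000, h(u₁)) crosses zero at u₂ = 2.1365.
So (2.1000, 0.0764), (2.2000, h(u₁)), (2.1365, 0) are collinear:
h(u₁) = 0.0764 · (2.2000 − 2.1365) / (2.1000 − 2.1365) = 0.0764 · (0.063500)/(-0.036500) = -0.132915

-0.1329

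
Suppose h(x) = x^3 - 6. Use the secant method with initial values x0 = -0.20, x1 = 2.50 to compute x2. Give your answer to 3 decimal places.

0.838

h(-0.20) = -6.00800, h(2.50) = 9.62500
x2 = 2.50000 − 9.62500·(2.50000 − (-0.20000)) / (9.62500 − (-6.00800)) = 2.50000 − (25.98750)/(15.63300) = 0.83765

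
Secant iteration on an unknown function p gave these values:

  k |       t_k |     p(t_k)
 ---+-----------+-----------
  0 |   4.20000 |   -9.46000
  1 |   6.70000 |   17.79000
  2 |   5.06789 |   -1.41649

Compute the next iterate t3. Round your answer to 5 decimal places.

5.18826

t3 = 5.06789 − (-1.41649)·(5.06789 − 6.70000) / (-1.41649 − 17.79000)
   = 5.06789 − (2.3118675)/(-19.2064900) = 5.1882591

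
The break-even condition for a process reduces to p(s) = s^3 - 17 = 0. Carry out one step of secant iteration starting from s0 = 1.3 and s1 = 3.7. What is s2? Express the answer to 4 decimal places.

p(1.3) = -14.803000, p(3.7) = 33.653000
s2 = 3.700000 − 33.653000·(3.700000 − 1.300000) / (33.653000 − (-14.803000)) = 3.700000 − (80.767200)/(48.456000) = 2.033185

2.0332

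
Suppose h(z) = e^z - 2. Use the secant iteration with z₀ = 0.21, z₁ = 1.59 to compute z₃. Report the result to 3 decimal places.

0.617

h(0.21) = -0.76632, h(1.59) = 2.90375
z₂ = 1.59000 − 2.90375·(1.59000 − 0.21000) / (2.90375 − (-0.76632)) = 1.59000 − (4.00717)/(3.67007) = 0.49815
h(0.49815) = -0.35433
z₃ = 0.49815 − (-0.35433)·(0.49815 − 1.59000) / (-0.35433 − 2.90375) = 0.49815 − (0.38687)/(-3.25808) = 0.61689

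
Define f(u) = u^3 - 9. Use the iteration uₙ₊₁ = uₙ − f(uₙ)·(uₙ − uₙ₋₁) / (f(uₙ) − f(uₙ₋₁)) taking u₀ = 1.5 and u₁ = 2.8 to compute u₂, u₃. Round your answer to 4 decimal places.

1.8936, 2.0257

f(1.5) = -5.625000, f(2.8) = 12.952000
u₂ = 2.800000 − 12.952000·(2.800000 − 1.500000) / (12.952000 − (-5.625000)) = 2.800000 − (16.837600)/(18.577000) = 1.893632
f(1.893632) = -2.209736
u₃ = 1.893632 − (-2.209736)·(1.893632 − 2.800000) / (-2.209736 − 12.952000) = 1.893632 − (2.002834)/(-15.161736) = 2.025730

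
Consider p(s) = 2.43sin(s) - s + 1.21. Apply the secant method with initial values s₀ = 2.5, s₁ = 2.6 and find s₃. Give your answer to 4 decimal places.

p(2.5) = 0.164287, p(2.6) = -0.137332
s₂ = 2.600000 − (-0.137332)·(2.600000 − 2.500000) / (-0.137332 − 0.164287) = 2.600000 − (-0.013733)/(-0.301619) = 2.554468
p(2.554468) = 0.001676
s₃ = 2.554468 − 0.001676·(2.554468 − 2.600000) / (0.001676 − (-0.137332)) = 2.554468 − (-0.000076)/(0.139008) = 2.555018

2.5550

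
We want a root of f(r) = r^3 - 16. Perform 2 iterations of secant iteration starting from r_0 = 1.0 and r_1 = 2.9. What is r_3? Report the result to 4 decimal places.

f(1.0) = -15.000000, f(2.9) = 8.389000
r_2 = 2.900000 − 8.389000·(2.900000 − 1.000000) / (8.389000 − (-15.000000)) = 2.900000 − (15.939100)/(23.389000) = 2.218522
f(2.218522) = -5.080797
r_3 = 2.218522 − (-5.080797)·(2.218522 − 2.900000) / (-5.080797 − 8.389000) = 2.218522 − (3.462454)/(-13.469797) = 2.475575

2.4756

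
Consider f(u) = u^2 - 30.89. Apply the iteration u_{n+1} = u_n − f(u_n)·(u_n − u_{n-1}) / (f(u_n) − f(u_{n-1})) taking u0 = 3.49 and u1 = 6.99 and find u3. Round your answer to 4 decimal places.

5.5249

f(3.49) = -18.709900, f(6.99) = 17.970100
u2 = 6.990000 − 17.970100·(6.990000 − 3.490000) / (17.970100 − (-18.709900)) = 6.990000 − (62.895350)/(36.680000) = 5.275296
f(5.275296) = -3.061254
u3 = 5.275296 − (-3.061254)·(5.275296 − 6.990000) / (-3.061254 − 17.970100) = 5.275296 − (5.249145)/(-21.031354) = 5.524882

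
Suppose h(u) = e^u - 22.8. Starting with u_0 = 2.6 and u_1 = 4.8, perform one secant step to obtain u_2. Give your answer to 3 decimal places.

h(2.6) = -9.33626, h(4.8) = 98.71042
u_2 = 4.80000 − 98.71042·(4.80000 − 2.60000) / (98.71042 − (-9.33626)) = 4.80000 − (217.16292)/(108.04668) = 2.79010

2.790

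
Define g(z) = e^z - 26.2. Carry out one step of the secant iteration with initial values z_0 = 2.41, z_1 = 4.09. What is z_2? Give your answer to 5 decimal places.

g(2.41) = -15.0660389, g(4.09) = 33.5398917
z_2 = 4.0900000 − 33.5398917·(4.0900000 − 2.4100000) / (33.5398917 − (-15.0660389)) = 4.0900000 − (56.3470181)/(48.6059306) = 2.9307378

2.93074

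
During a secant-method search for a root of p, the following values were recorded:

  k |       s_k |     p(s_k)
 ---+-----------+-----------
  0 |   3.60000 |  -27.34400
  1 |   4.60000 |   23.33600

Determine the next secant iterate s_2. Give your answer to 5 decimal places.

4.13954

s_2 = 4.60000 − 23.33600·(4.60000 − 3.60000) / (23.33600 − (-27.34400))
   = 4.60000 − (23.3360000)/(50.6800000) = 4.1395422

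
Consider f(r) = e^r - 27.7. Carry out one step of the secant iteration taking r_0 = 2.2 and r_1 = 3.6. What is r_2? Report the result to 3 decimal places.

3.148

f(2.2) = -18.67499, f(3.6) = 8.89823
r_2 = 3.60000 − 8.89823·(3.60000 − 2.20000) / (8.89823 − (-18.67499)) = 3.60000 − (12.45753)/(27.57322) = 3.14820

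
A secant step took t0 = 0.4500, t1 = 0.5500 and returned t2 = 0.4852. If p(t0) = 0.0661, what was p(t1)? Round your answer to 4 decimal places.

-0.1217

The secant line through (0.4500, 0.0661) and (0.5500, p(t1)) crosses zero at t2 = 0.4852.
So (0.4500, 0.0661), (0.5500, p(t1)), (0.4852, 0) are collinear:
p(t1) = 0.0661 · (0.5500 − 0.4852) / (0.4500 − 0.4852) = 0.0661 · (0.064800)/(-0.035200) = -0.121684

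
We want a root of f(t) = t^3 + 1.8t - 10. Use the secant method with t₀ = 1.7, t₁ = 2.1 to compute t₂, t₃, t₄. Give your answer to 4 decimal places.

1.8600, 1.8760, 1.8777

f(1.7) = -2.027000, f(2.1) = 3.041000
t₂ = 2.100000 − 3.041000·(2.100000 − 1.700000) / (3.041000 − (-2.027000)) = 2.100000 − (1.216400)/(5.068000) = 1.859984
f(1.859984) = -0.217336
t₃ = 1.859984 − (-0.217336)·(1.859984 − 2.100000) / (-0.217336 − 3.041000) = 1.859984 − (0.052164)/(-3.258336) = 1.875994
f(1.875994) = -0.020929
t₄ = 1.875994 − (-0.020929)·(1.875994 − 1.859984) / (-0.020929 − (-0.217336)) = 1.875994 − (-0.000335)/(0.196407) = 1.877700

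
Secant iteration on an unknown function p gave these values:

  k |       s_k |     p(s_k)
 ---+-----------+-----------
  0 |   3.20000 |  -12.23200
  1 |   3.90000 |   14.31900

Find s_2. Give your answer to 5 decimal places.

3.52249

s_2 = 3.90000 − 14.31900·(3.90000 − 3.20000) / (14.31900 − (-12.23200))
   = 3.90000 − (10.0233000)/(26.5510000) = 3.5224888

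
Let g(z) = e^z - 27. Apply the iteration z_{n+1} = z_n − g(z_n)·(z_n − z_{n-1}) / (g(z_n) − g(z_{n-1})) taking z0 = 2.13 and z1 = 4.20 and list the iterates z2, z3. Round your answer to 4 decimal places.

g(2.13) = -18.585133, g(4.20) = 39.686331
z2 = 4.200000 − 39.686331·(4.200000 − 2.130000) / (39.686331 − (-18.585133)) = 4.200000 − (82.150705)/(58.271464) = 2.790207
g(2.790207) = -10.715610
z3 = 2.790207 − (-10.715610)·(2.790207 − 4.200000) / (-10.715610 − 39.686331) = 2.790207 − (15.106793)/(-50.401942) = 3.089933

2.7902, 3.0899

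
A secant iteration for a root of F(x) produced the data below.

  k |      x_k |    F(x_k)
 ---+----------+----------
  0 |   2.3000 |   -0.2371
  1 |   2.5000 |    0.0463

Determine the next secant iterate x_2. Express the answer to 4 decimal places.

x_2 = 2.5000 − 0.0463·(2.5000 − 2.3000) / (0.0463 − (-0.2371))
   = 2.5000 − (0.009260)/(0.283400) = 2.467325

2.4673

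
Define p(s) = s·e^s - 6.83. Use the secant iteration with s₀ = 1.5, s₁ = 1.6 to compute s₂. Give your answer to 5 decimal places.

1.50894

p(1.5) = -0.1074664, p(1.6) = 1.0948519
s₂ = 1.6000000 − 1.0948519·(1.6000000 − 1.5000000) / (1.0948519 − (-0.1074664)) = 1.6000000 − (0.1094852)/(1.2023183) = 1.5089383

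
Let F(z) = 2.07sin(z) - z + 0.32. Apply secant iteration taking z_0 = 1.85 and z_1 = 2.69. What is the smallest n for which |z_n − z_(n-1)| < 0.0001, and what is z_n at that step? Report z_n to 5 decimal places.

n = 6, z_n = 2.10334

F(1.85) = 0.4598397, F(2.69) = -1.4666539
z_2 = 2.6900000 − (-1.4666539)·(0.8400000)/(-1.9264936) = 2.0505017;  |Δ| = 0.6394983
F(2.0505017) = 0.1058593
z_3 = 2.0505017 − 0.1058593·(-0.6394983)/(1.5725132) = 2.0935518;  |Δ| = 0.0430501
F(2.0935518) = 0.0199929
z_4 = 2.0935518 − 0.0199929·(0.0430501)/(-0.0858663) = 2.1035755;  |Δ| = 0.0100237
F(2.1035755) = -0.0004800
z_5 = 2.1035755 − (-0.0004800)·(0.0100237)/(-0.0204730) = 2.1033405;  |Δ| = 0.0002350
F(2.1033405) = 0.0000021
z_6 = 2.1033405 − 0.0000021·(-0.0002350)/(0.0004821) = 2.1033415;  |Δ| = 0.0000010
|z_6 − z_5| = 0.0000010 < 0.0001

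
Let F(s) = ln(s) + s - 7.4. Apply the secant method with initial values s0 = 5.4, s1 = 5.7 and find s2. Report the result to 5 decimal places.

5.66571

F(5.4) = -0.3136010, F(5.7) = 0.0404662
s2 = 5.7000000 − 0.0404662·(5.7000000 − 5.4000000) / (0.0404662 − (-0.3136010)) = 5.7000000 − (0.0121399)/(0.3540672) = 5.6657131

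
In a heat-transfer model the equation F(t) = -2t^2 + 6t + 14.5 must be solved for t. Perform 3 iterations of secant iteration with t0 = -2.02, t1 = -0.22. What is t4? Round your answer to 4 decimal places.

F(-2.02) = -5.780800, F(-0.22) = 13.083200
t2 = -0.220000 − 13.083200·(-0.220000 − (-2.020000)) / (13.083200 − (-5.780800)) = -0.220000 − (23.549760)/(18.864000) = -1.468397
F(-1.468397) = 1.377239
t3 = -1.468397 − 1.377239·(-1.468397 − (-0.220000)) / (1.377239 − 13.083200) = -1.468397 − (-1.719341)/(-11.705961) = -1.615274
F(-1.615274) = -0.409869
t4 = -1.615274 − (-0.409869)·(-1.615274 − (-1.468397)) / (-0.409869 − 1.377239) = -1.615274 − (0.060200)/(-1.787108) = -1.581588

-1.5816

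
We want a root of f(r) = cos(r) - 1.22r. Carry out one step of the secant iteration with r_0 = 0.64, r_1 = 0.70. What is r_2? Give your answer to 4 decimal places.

0.6516

f(0.64) = 0.021296, f(0.70) = -0.089158
r_2 = 0.700000 − (-0.089158)·(0.700000 − 0.640000) / (-0.089158 − 0.021296) = 0.700000 − (-0.005349)/(-0.110454) = 0.651568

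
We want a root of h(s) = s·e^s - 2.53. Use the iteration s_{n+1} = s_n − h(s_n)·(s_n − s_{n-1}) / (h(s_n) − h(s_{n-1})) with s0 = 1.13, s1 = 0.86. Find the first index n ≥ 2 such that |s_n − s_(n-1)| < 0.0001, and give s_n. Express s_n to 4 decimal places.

n = 5, s_n = 0.9644

h(1.13) = 0.968092, h(0.86) = -0.497682
s2 = 0.860000 − (-0.497682)·(-0.270000)/(-1.465774) = 0.951675;  |Δ| = 0.091675
h(0.951675) = -0.065122
s3 = 0.951675 − (-0.065122)·(0.091675)/(0.432560) = 0.965476;  |Δ| = 0.013802
h(0.965476) = 0.005377
s4 = 0.965476 − 0.005377·(0.013802)/(0.070499) = 0.964424;  |Δ| = 0.001053
h(0.964424) = -0.000052
s5 = 0.964424 − (-0.000052)·(-0.001053)/(-0.005429) = 0.964434;  |Δ| = 0.000010
|s5 − s4| = 0.000010 < 0.0001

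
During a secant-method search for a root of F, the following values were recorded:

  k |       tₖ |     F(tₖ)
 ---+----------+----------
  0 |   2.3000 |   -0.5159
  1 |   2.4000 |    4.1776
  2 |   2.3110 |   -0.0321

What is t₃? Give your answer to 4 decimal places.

t₃ = 2.3110 − (-0.0321)·(2.3110 − 2.4000) / (-0.0321 − 4.1776)
   = 2.3110 − (0.002857)/(-4.209700) = 2.311679

2.3117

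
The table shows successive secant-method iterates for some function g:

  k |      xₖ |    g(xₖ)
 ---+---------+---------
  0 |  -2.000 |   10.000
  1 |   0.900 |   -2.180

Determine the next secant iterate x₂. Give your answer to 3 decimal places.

x₂ = 0.900 − (-2.180)·(0.900 − (-2.000)) / (-2.180 − 10.000)
   = 0.900 − (-6.32200)/(-12.18000) = 0.38095

0.381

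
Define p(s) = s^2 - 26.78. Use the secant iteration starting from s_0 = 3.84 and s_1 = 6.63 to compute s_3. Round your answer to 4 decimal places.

5.1517

p(3.84) = -12.034400, p(6.63) = 17.176900
s_2 = 6.630000 − 17.176900·(6.630000 − 3.840000) / (17.176900 − (-12.034400)) = 6.630000 − (47.923551)/(29.211300) = 4.989417
p(4.989417) = -1.885714
s_3 = 4.989417 − (-1.885714)·(4.989417 − 6.630000) / (-1.885714 − 17.176900) = 4.989417 − (3.093670)/(-19.062614) = 5.151707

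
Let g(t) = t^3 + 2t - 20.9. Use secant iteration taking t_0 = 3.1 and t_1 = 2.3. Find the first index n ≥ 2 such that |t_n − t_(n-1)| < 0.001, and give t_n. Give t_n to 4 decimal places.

g(3.1) = 15.091000, g(2.3) = -4.133000
t_2 = 2.300000 − (-4.133000)·(-0.800000)/(-19.224000) = 2.471993;  |Δ| = 0.171993
g(2.471993) = -0.850277
t_3 = 2.471993 − (-0.850277)·(0.171993)/(3.282723) = 2.516542;  |Δ| = 0.044549
g(2.516542) = 0.070311
t_4 = 2.516542 − 0.070311·(0.044549)/(0.920588) = 2.513140;  |Δ| = 0.003402
g(2.513140) = -0.001050
t_5 = 2.513140 − (-0.001050)·(-0.003402)/(-0.071361) = 2.513190;  |Δ| = 0.000050
|t_5 − t_4| = 0.000050 < 0.001

n = 5, t_n = 2.5132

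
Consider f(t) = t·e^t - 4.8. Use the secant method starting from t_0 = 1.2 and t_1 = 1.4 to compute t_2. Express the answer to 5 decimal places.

f(1.2) = -0.8158597, f(1.4) = 0.8772800
t_2 = 1.4000000 − 0.8772800·(1.4000000 − 1.2000000) / (0.8772800 − (-0.8158597)) = 1.4000000 − (0.1754560)/(1.6931396) = 1.2963724

1.29637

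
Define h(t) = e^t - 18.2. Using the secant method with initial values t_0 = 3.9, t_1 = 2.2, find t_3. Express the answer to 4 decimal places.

3.0329

h(3.9) = 31.202449, h(2.2) = -9.174987
t_2 = 2.200000 − (-9.174987)·(2.200000 − 3.900000) / (-9.174987 − 31.202449) = 2.200000 − (15.597477)/(-40.377436) = 2.586292
h(2.586292) = -4.919565
t_3 = 2.586292 − (-4.919565)·(2.586292 − 2.200000) / (-4.919565 − (-9.174987)) = 2.586292 − (-1.900388)/(4.255422) = 3.032872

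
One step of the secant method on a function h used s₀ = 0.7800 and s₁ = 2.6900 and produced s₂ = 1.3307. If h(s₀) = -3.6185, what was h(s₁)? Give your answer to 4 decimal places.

The secant line through (0.7800, -3.6185) and (2.6900, h(s₁)) crosses zero at s₂ = 1.3307.
So (0.7800, -3.6185), (2.6900, h(s₁)), (1.3307, 0) are collinear:
h(s₁) = -3.6185 · (2.6900 − 1.3307) / (0.7800 − 1.3307) = -3.6185 · (1.359300)/(-0.550700) = 8.931591

8.9316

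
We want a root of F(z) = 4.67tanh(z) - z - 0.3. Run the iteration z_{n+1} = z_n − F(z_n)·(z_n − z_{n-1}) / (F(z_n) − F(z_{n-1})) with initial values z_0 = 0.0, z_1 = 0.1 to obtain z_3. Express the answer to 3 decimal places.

F(0.0) = -0.30000, F(0.1) = 0.06545
z_2 = 0.10000 − 0.06545·(0.10000 − 0.00000) / (0.06545 − (-0.30000)) = 0.10000 − (0.00654)/(0.36545) = 0.08209
F(0.08209) = 0.00041
z_3 = 0.08209 − 0.00041·(0.08209 − 0.10000) / (0.00041 − 0.06545) = 0.08209 − (-0.00001)/(-0.06504) = 0.08198

0.082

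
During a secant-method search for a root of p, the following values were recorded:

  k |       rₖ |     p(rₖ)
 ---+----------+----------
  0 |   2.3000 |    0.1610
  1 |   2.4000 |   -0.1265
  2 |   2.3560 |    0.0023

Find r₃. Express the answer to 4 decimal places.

r₃ = 2.3560 − 0.0023·(2.3560 − 2.4000) / (0.0023 − (-0.1265))
   = 2.3560 − (-0.000101)/(0.128800) = 2.356786

2.3568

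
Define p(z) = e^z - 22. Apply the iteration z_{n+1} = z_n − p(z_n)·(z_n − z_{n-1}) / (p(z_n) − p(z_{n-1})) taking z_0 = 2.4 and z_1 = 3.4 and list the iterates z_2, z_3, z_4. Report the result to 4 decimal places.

p(2.4) = -10.976824, p(3.4) = 7.964100
z_2 = 3.400000 − 7.964100·(3.400000 − 2.400000) / (7.964100 − (-10.976824)) = 3.400000 − (7.964100)/(18.940924) = 2.979529
p(2.979529) = -2.321445
z_3 = 2.979529 − (-2.321445)·(2.979529 − 3.400000) / (-2.321445 − 7.964100) = 2.979529 − (0.976099)/(-10.285545) = 3.074430
p(3.074430) = -0.362464
z_4 = 3.074430 − (-0.362464)·(3.074430 − 2.979529) / (-0.362464 − (-2.321445)) = 3.074430 − (-0.034398)/(1.958980) = 3.091989

2.9795, 3.0744, 3.0920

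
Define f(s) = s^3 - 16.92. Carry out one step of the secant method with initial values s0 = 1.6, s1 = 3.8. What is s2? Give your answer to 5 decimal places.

2.15563

f(1.6) = -12.8240000, f(3.8) = 37.9520000
s2 = 3.8000000 − 37.9520000·(3.8000000 − 1.6000000) / (37.9520000 − (-12.8240000)) = 3.8000000 − (83.4944000)/(50.7760000) = 2.1556326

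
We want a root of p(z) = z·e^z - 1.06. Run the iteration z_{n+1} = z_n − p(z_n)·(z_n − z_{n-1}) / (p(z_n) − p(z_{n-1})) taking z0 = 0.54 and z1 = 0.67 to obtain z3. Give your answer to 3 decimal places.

0.588

p(0.54) = -0.13336, p(0.67) = 0.24934
z2 = 0.67000 − 0.24934·(0.67000 − 0.54000) / (0.24934 − (-0.13336)) = 0.67000 − (0.03241)/(0.38270) = 0.58530
p(0.58530) = -0.00907
z3 = 0.58530 − (-0.00907)·(0.58530 − 0.67000) / (-0.00907 − 0.24934) = 0.58530 − (0.00077)/(-0.25841) = 0.58828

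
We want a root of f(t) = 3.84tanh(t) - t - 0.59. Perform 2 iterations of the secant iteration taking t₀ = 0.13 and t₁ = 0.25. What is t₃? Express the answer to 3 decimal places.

0.212

f(0.13) = -0.22359, f(0.25) = 0.10049
t₂ = 0.25000 − 0.10049·(0.25000 − 0.13000) / (0.10049 − (-0.22359)) = 0.25000 − (0.01206)/(0.32408) = 0.21279
f(0.21279) = 0.00221
t₃ = 0.21279 − 0.00221·(0.21279 − 0.25000) / (0.00221 − 0.10049) = 0.21279 − (-0.00008)/(-0.09827) = 0.21195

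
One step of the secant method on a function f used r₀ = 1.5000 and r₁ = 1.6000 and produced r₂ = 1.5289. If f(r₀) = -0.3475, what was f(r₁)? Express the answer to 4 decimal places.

0.8549

The secant line through (1.5000, -0.3475) and (1.6000, f(r₁)) crosses zero at r₂ = 1.5289.
So (1.5000, -0.3475), (1.6000, f(r₁)), (1.5289, 0) are collinear:
f(r₁) = -0.3475 · (1.6000 − 1.5289) / (1.5000 − 1.5289) = -0.3475 · (0.071100)/(-0.028900) = 0.854922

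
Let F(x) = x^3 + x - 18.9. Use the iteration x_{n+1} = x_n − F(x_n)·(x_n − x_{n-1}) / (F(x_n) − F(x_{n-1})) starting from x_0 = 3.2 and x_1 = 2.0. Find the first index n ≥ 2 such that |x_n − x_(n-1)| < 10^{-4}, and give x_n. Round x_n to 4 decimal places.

n = 6, x_n = 2.5387

F(3.2) = 17.068000, F(2.0) = -8.900000
x_2 = 2.000000 − (-8.900000)·(-1.200000)/(-25.968000) = 2.411275;  |Δ| = 0.411275
F(2.411275) = -2.468969
x_3 = 2.411275 − (-2.468969)·(0.411275)/(6.431031) = 2.569170;  |Δ| = 0.157895
F(2.569170) = 0.627326
x_4 = 2.569170 − 0.627326·(0.157895)/(3.096294) = 2.537180;  |Δ| = 0.031990
F(2.537180) = -0.030279
x_5 = 2.537180 − (-0.030279)·(-0.031990)/(-0.657604) = 2.538653;  |Δ| = 0.001473
F(2.538653) = -0.000344
x_6 = 2.538653 − (-0.000344)·(0.001473)/(0.029935) = 2.538670;  |Δ| = 0.000017
|x_6 − x_5| = 0.000017 < 10^{-4}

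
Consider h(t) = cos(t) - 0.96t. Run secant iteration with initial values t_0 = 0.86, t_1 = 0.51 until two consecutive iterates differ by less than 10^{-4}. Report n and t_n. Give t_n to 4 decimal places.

h(0.86) = -0.173163, h(0.51) = 0.383145
t_2 = 0.510000 − 0.383145·(-0.350000)/(0.556307) = 0.751055;  |Δ| = 0.241055
h(0.751055) = 0.009957
t_3 = 0.751055 − 0.009957·(0.241055)/(-0.373188) = 0.757486;  |Δ| = 0.006431
h(0.757486) = -0.000621
t_4 = 0.757486 − (-0.000621)·(0.006431)/(-0.010578) = 0.757109;  |Δ| = 0.000378
h(0.757109) = 0.000001
t_5 = 0.757109 − 0.000001·(-0.000378)/(0.000622) = 0.757109;  |Δ| = 0.000001
|t_5 − t_4| = 0.000001 < 10^{-4}

n = 5, t_n = 0.7571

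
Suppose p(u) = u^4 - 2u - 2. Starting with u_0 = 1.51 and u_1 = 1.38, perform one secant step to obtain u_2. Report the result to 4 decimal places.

1.4923

p(1.51) = 0.178856, p(1.38) = -1.133261
u_2 = 1.380000 − (-1.133261)·(1.380000 − 1.510000) / (-1.133261 − 0.178856) = 1.380000 − (0.147324)/(-1.312117) = 1.492280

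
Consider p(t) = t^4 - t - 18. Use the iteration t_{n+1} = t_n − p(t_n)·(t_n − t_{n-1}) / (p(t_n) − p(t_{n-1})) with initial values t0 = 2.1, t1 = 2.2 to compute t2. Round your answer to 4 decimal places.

p(2.1) = -0.651900, p(2.2) = 3.225600
t2 = 2.200000 − 3.225600·(2.200000 − 2.100000) / (3.225600 − (-0.651900)) = 2.200000 − (0.322560)/(3.877500) = 2.116812

2.1168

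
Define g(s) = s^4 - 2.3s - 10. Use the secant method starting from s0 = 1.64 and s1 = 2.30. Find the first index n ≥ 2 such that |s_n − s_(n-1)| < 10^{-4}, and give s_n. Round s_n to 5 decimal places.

g(1.64) = -6.5380518, g(2.30) = 12.6941000
s2 = 2.3000000 − 12.6941000·(0.6600000)/(19.2321518) = 1.8643698;  |Δ| = 0.4356302
g(1.8643698) = -2.2063451
s3 = 1.8643698 − (-2.2063451)·(-0.4356302)/(-14.9004451) = 1.9288746;  |Δ| = 0.0645048
g(1.9288746) = -0.5938648
s4 = 1.9288746 − (-0.5938648)·(0.0645048)/(1.6124803) = 1.9526313;  |Δ| = 0.0237567
g(1.9526313) = 0.0461550
s5 = 1.9526313 − 0.0461550·(0.0237567)/(0.6400198) = 1.9509181;  |Δ| = 0.0017132
g(1.9509181) = -0.0008564
s6 = 1.9509181 − (-0.0008564)·(-0.0017132)/(-0.0470115) = 1.9509493;  |Δ| = 0.0000312
|s6 − s5| = 0.0000312 < 10^{-4}

n = 6, s_n = 1.95095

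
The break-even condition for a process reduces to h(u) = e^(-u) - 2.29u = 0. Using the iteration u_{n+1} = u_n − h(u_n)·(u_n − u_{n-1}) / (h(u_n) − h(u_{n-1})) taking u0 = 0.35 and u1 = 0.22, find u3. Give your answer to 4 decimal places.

h(0.35) = -0.096812, h(0.22) = 0.298719
u2 = 0.220000 − 0.298719·(0.220000 − 0.350000) / (0.298719 − (-0.096812)) = 0.220000 − (-0.038833)/(0.395531) = 0.318181
h(0.318181) = -0.001162
u3 = 0.318181 − (-0.001162)·(0.318181 − 0.220000) / (-0.001162 − 0.298719) = 0.318181 − (-0.000114)/(-0.299881) = 0.317800

0.3178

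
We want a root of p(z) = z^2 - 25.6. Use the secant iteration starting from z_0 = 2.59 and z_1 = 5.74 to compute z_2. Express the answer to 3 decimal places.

p(2.59) = -18.89190, p(5.74) = 7.34760
z_2 = 5.74000 − 7.34760·(5.74000 − 2.59000) / (7.34760 − (-18.89190)) = 5.74000 − (23.14494)/(26.23950) = 4.85794

4.858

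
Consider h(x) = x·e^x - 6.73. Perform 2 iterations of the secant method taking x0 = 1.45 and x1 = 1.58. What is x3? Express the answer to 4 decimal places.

h(1.45) = -0.548484, h(1.58) = 0.940830
x2 = 1.580000 − 0.940830·(1.580000 − 1.450000) / (0.940830 − (-0.548484)) = 1.580000 − (0.122308)/(1.489314) = 1.497876
h(1.497876) = -0.031225
x3 = 1.497876 − (-0.031225)·(1.497876 − 1.580000) / (-0.031225 − 0.940830) = 1.497876 − (0.002564)/(-0.972055) = 1.500514

1.5005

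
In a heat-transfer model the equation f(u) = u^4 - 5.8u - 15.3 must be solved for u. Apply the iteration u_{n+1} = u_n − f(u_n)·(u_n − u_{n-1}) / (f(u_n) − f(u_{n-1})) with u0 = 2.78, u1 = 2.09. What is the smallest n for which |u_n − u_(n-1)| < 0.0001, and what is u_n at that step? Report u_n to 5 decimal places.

n = 6, u_n = 2.31513

f(2.78) = 28.3041666, f(2.09) = -8.3417024
u2 = 2.0900000 − (-8.3417024)·(-0.6900000)/(-36.6458689) = 2.2470648;  |Δ| = 0.1570648
f(2.2470648) = -2.8375447
u3 = 2.2470648 − (-2.8375447)·(0.1570648)/(5.5041577) = 2.3280360;  |Δ| = 0.0809712
f(2.3280360) = 0.5710973
u4 = 2.3280360 − 0.5710973·(0.0809712)/(3.4086420) = 2.3144697;  |Δ| = 0.0135662
f(2.3144697) = -0.0289381
u5 = 2.3144697 − (-0.0289381)·(-0.0135662)/(-0.6000354) = 2.3151240;  |Δ| = 0.0006543
f(2.3151240) = -0.0002726
u6 = 2.3151240 − (-0.0002726)·(0.0006543)/(0.0286655) = 2.3151302;  |Δ| = 0.0000062
|u6 − u5| = 0.0000062 < 0.0001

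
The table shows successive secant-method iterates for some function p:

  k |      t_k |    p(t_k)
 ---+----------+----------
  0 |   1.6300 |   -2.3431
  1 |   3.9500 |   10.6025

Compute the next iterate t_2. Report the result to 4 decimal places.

t_2 = 3.9500 − 10.6025·(3.9500 − 1.6300) / (10.6025 − (-2.3431))
   = 3.9500 − (24.597800)/(12.945600) = 2.049910

2.0499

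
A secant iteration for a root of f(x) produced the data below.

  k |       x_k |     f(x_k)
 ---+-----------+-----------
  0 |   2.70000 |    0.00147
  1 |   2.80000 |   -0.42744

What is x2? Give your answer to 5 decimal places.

x2 = 2.80000 − (-0.42744)·(2.80000 − 2.70000) / (-0.42744 − 0.00147)
   = 2.80000 − (-0.0427440)/(-0.4289100) = 2.7003427

2.70034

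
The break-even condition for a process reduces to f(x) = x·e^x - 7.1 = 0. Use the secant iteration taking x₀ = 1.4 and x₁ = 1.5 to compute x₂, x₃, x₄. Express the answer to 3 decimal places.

1.536, 1.533, 1.533

f(1.4) = -1.42272, f(1.5) = -0.37747
x₂ = 1.50000 − (-0.37747)·(1.50000 − 1.40000) / (-0.37747 − (-1.42272)) = 1.50000 − (-0.03775)/(1.04525) = 1.53611
f(1.53611) = 0.03753
x₃ = 1.53611 − 0.03753·(1.53611 − 1.50000) / (0.03753 − (-0.37747)) = 1.53611 − (0.00136)/(0.41500) = 1.53285
f(1.53285) = -0.00087
x₄ = 1.53285 − (-0.00087)·(1.53285 − 1.53611) / (-0.00087 − 0.03753) = 1.53285 − (0.00000)/(-0.03840) = 1.53292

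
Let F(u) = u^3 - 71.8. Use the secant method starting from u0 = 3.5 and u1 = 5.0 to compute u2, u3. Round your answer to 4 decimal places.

F(3.5) = -28.925000, F(5.0) = 53.200000
u2 = 5.000000 − 53.200000·(5.000000 − 3.500000) / (53.200000 − (-28.925000)) = 5.000000 − (79.800000)/(82.125000) = 4.028311
F(4.028311) = -6.431455
u3 = 4.028311 − (-6.431455)·(4.028311 − 5.000000) / (-6.431455 − 53.200000) = 4.028311 − (6.249378)/(-59.631455) = 4.133111

4.0283, 4.1331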